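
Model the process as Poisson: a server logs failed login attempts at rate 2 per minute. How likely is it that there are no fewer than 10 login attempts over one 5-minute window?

0.5421

Over the interval, μ = 2 × 5 = 10 (a 5-minute window = 5 minutes).
P(N ≥ 10) = 1 − P(N ≤ 9) = 1 − Σ_{j=0}^{9} e^(−μ) μ^j/j! ≈ 0.5421.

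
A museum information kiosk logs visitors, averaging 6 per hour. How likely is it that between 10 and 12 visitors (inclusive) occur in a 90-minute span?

0.2884

Over the interval, μ = 6 × 1.5 = 9 (a 90-minute span = 1.5 hours).
P(10 ≤ N ≤ 12) = Σ_{j=10}^{12} e^(−9) · 9^j/j! ≈ 0.2884.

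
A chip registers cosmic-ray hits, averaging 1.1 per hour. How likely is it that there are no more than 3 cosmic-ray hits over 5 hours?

0.2017

Over the interval, μ = 1.1 × 5 = 5.5 (5 hours).
P(N ≤ 3) = Σ_{j=0}^{3} e^(−μ) μ^j/j! ≈ 0.2017.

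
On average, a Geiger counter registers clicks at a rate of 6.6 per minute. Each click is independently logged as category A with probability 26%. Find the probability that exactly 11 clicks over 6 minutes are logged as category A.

Thinning: the clicks that are logged as category A themselves form a Poisson process with rate 0.26 × 6.6 = 1.716 per minute.
Over the interval, μ = 1.716 × 6 = 10.296 (6 minutes).
P(N = 11) = e^(−10.296) · 10.296^11/11! ≈ 0.1166.

0.1166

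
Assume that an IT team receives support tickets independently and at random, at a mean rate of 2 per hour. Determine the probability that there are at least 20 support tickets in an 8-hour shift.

0.1878

Over the interval, μ = 2 × 8 = 16 (an 8-hour shift = 8 hours).
P(N ≥ 20) = 1 − P(N ≤ 19) = 1 − Σ_{j=0}^{19} e^(−μ) μ^j/j! ≈ 0.1878.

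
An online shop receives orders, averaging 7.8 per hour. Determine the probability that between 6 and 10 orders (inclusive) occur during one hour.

With mean μ = 7.8 per hour,
P(6 ≤ N ≤ 10) = Σ_{j=6}^{10} e^(−7.8) · 7.8^j/j! ≈ 0.6250.

0.6250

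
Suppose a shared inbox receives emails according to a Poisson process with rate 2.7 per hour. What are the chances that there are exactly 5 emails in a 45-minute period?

0.0375

Over the interval, μ = 2.7 × 0.75 = 2.025 (a 45-minute period = 0.75 hours).
P(N = 5) = e^(−μ) μ^5/5! = e^(−2.025) · 2.025^5/120 ≈ 0.0375.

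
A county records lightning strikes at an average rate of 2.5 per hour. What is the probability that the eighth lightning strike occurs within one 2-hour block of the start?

0.1334

Over the interval, μ = 2.5 × 2 = 5 (a 2-hour block = 2 hours).
The eighth arrival falls in the interval iff at least 8 events occur there: P(S_8 ≤ t) = P(N ≥ 8) = 1 − P(N ≤ 7) ≈ 0.1334.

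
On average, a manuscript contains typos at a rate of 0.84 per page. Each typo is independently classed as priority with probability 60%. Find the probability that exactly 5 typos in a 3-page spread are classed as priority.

0.0145

Thinning: the typos that are classed as priority themselves form a Poisson process with rate 0.6 × 0.84 = 0.504 per page.
Over the interval, μ = 0.504 × 3 = 1.512 (a 3-page spread = 3 pages).
P(N = 5) = e^(−1.512) · 1.512^5/5! ≈ 0.0145.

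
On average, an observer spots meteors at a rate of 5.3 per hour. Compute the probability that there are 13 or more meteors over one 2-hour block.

Over the interval, μ = 5.3 × 2 = 10.6 (a 2-hour block = 2 hours).
P(N ≥ 13) = 1 − P(N ≤ 12) = 1 − Σ_{j=0}^{12} e^(−μ) μ^j/j! ≈ 0.2684.

0.2684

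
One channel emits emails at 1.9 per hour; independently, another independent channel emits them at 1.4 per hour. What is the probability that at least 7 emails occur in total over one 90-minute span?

0.2305

Independent Poisson processes superpose: combined rate λ = 1.9 + 1.4 = 3.3 per hour.
Over the interval, μ = 3.3 × 1.5 = 4.95 (a 90-minute span = 1.5 hours).
P(N ≥ 7) = 1 − P(N ≤ 6) ≈ 0.2305.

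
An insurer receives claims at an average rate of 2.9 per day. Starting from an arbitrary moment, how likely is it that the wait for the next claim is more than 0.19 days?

The wait for the next event is exponential with rate λ = 2.9 per day.
P(T > 0.19) = e^(−λt) = e^(−2.9 × 0.19) = e^(−0.551) ≈ 0.5764.

0.5764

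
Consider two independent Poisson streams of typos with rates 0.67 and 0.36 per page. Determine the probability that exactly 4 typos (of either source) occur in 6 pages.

Independent Poisson processes superpose: combined rate λ = 0.67 + 0.36 = 1.03 per page.
Over the interval, μ = 1.03 × 6 = 6.18 (6 pages).
P(N = 4) = e^(−6.18) · 6.18^4/4! ≈ 0.1258.

0.1258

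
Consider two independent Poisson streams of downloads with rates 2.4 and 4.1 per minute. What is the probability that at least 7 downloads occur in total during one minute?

Independent Poisson processes superpose: combined rate λ = 2.4 + 4.1 = 6.5 per minute.
So μ = 6.5.
P(N ≥ 7) = 1 − P(N ≤ 6) ≈ 0.4735.

0.4735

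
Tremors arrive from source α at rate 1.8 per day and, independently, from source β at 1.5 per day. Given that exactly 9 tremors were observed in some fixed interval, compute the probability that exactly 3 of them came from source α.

0.1202

Given the total, each event is independently from source α with probability p = λ_α/(λ_α+λ_β) = 1.8/3.3 ≈ 0.5455.
So K ~ Binomial(9, 1.8/3.3): P(K = 3) = C(9,3) · (1.8/3.3)^3 · (1.5/3.3)^6 ≈ 0.1202.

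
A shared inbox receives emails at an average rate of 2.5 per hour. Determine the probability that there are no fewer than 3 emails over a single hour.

With mean μ = 2.5 per hour,
P(N ≥ 3) = 1 − P(N ≤ 2) = 1 − Σ_{j=0}^{2} e^(−μ) μ^j/j! ≈ 0.4562.

0.4562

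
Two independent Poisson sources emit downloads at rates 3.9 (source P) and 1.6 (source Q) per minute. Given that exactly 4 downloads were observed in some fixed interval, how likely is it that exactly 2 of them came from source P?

Given the total, each event is independently from source P with probability p = λ_P/(λ_P+λ_Q) = 3.9/5.5 ≈ 0.7091.
So K ~ Binomial(4, 3.9/5.5): P(K = 2) = C(4,2) · (3.9/5.5)^2 · (1.6/5.5)^2 ≈ 0.2553.

0.2553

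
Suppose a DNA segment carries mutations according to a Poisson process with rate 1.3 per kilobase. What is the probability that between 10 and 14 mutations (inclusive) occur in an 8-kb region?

Over the interval, μ = 1.3 × 8 = 10.4 (an 8-kb region = 8 kilobases).
P(10 ≤ N ≤ 14) = Σ_{j=10}^{14} e^(−10.4) · 10.4^j/j! ≈ 0.4850.

0.4850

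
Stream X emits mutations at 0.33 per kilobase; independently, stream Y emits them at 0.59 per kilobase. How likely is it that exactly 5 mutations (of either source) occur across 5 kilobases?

Independent Poisson processes superpose: combined rate λ = 0.33 + 0.59 = 0.92 per kilobase.
Over the interval, μ = 0.92 × 5 = 4.6 (5 kilobases).
P(N = 5) = e^(−4.6) · 4.6^5/5! ≈ 0.1725.

0.1725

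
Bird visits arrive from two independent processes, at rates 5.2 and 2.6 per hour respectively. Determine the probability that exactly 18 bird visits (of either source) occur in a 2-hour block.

0.0785

Independent Poisson processes superpose: combined rate λ = 5.2 + 2.6 = 7.8 per hour.
Over the interval, μ = 7.8 × 2 = 15.6 (a 2-hour block = 2 hours).
P(N = 18) = e^(−15.6) · 15.6^18/18! ≈ 0.0785.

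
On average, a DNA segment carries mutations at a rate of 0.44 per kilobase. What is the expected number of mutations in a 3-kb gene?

E[N] = λt = 0.44 × 3 = 1.32 (a 3-kb gene = 3 kilobases).

1.32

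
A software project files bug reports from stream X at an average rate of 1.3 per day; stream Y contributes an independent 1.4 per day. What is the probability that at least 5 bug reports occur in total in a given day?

0.1371

Independent Poisson processes superpose: combined rate λ = 1.3 + 1.4 = 2.7 per day.
So μ = 2.7.
P(N ≥ 5) = 1 − P(N ≤ 4) ≈ 0.1371.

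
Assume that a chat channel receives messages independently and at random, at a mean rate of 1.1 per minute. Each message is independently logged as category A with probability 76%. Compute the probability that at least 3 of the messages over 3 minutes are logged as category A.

0.4582

Thinning: the messages that are logged as category A themselves form a Poisson process with rate 0.76 × 1.1 = 0.836 per minute.
Over the interval, μ = 0.836 × 3 = 2.508 (3 minutes).
P(N ≥ 3) = 1 − P(N ≤ 2) ≈ 0.4582.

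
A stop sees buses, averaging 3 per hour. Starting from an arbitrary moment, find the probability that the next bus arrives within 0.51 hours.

Inter-arrival times are exponential with rate λ = 3 per hour.
P(T ≤ 0.51) = 1 − e^(−λt) = 1 − e^(−3 × 0.51) = 1 − e^(−1.53) ≈ 0.7835.

0.7835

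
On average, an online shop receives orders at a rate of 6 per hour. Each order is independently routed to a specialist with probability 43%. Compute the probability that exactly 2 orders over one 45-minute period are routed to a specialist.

0.2704

Thinning: the orders that are routed to a specialist themselves form a Poisson process with rate 0.43 × 6 = 2.58 per hour.
Over the interval, μ = 2.58 × 0.75 = 1.935 (a 45-minute period = 0.75 hours).
P(N = 2) = e^(−1.935) · 1.935^2/2! ≈ 0.2704.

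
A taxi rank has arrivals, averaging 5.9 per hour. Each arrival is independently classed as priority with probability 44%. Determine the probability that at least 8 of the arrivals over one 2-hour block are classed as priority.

0.1542

Thinning: the arrivals that are classed as priority themselves form a Poisson process with rate 0.44 × 5.9 = 2.596 per hour.
Over the interval, μ = 2.596 × 2 = 5.192 (a 2-hour block = 2 hours).
P(N ≥ 8) = 1 − P(N ≤ 7) ≈ 0.1542.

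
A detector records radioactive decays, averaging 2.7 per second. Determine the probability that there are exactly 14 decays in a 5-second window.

Over the interval, μ = 2.7 × 5 = 13.5 (a 5-second window = 5 seconds).
P(N = 14) = e^(−μ) μ^14/14! = e^(−13.5) · 13.5^14/87178291200 ≈ 0.1050.

0.1050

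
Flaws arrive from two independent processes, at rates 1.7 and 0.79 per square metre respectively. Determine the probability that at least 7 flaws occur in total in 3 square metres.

Independent Poisson processes superpose: combined rate λ = 1.7 + 0.79 = 2.49 per square metre.
Over the interval, μ = 2.49 × 3 = 7.47 (3 square metres).
P(N ≥ 7) = 1 − P(N ≤ 6) ≈ 0.6177.

0.6177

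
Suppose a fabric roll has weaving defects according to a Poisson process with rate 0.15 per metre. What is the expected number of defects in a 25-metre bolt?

E[N] = λt = 0.15 × 25 = 3.75 (a 25-metre bolt = 25 metres).

3.75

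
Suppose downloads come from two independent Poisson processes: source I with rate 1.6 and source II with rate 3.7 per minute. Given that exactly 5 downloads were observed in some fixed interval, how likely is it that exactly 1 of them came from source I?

0.3585

Given the total, each event is independently from source I with probability p = λ_I/(λ_I+λ_II) = 1.6/5.3 ≈ 0.3019.
So K ~ Binomial(5, 1.6/5.3): P(K = 1) = C(5,1) · (1.6/5.3)^1 · (3.7/5.3)^4 ≈ 0.3585.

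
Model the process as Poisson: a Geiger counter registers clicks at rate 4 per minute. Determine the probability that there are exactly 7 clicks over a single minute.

With mean μ = 4 per minute,
P(N = 7) = e^(−μ) μ^7/7! = e^(−4) · 4^7/5040 ≈ 0.0595.

0.0595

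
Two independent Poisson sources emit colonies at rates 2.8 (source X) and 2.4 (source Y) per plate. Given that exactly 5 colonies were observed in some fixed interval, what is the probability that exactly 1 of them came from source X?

0.1222

Given the total, each event is independently from source X with probability p = λ_X/(λ_X+λ_Y) = 2.8/5.2 ≈ 0.5385.
So K ~ Binomial(5, 2.8/5.2): P(K = 1) = C(5,1) · (2.8/5.2)^1 · (2.4/5.2)^4 ≈ 0.1222.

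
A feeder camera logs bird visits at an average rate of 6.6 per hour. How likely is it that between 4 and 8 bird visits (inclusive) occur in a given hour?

0.6744

With mean μ = 6.6 per hour,
P(4 ≤ N ≤ 8) = Σ_{j=4}^{8} e^(−6.6) · 6.6^j/j! ≈ 0.6744.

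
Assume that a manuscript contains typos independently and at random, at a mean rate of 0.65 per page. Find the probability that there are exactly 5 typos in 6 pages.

Over the interval, μ = 0.65 × 6 = 3.9 (6 pages).
P(N = 5) = e^(−μ) μ^5/5! = e^(−3.9) · 3.9^5/120 ≈ 0.1522.

0.1522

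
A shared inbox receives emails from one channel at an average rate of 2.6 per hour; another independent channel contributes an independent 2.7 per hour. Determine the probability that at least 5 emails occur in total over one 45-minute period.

Independent Poisson processes superpose: combined rate λ = 2.6 + 2.7 = 5.3 per hour.
Over the interval, μ = 5.3 × 0.75 = 3.975 (a 45-minute period = 0.75 hours).
P(N ≥ 5) = 1 − P(N ≤ 4) ≈ 0.3663.

0.3663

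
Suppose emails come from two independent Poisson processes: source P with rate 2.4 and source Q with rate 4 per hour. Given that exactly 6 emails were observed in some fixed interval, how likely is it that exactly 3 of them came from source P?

0.2575

Given the total, each event is independently from source P with probability p = λ_P/(λ_P+λ_Q) = 2.4/6.4 = 0.3750.
So K ~ Binomial(6, 2.4/6.4): P(K = 3) = C(6,3) · (2.4/6.4)^3 · (4/6.4)^3 ≈ 0.2575.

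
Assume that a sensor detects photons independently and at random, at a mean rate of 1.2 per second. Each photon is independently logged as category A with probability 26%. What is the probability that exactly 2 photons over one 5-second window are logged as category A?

0.2557

Thinning: the photons that are logged as category A themselves form a Poisson process with rate 0.26 × 1.2 = 0.312 per second.
Over the interval, μ = 0.312 × 5 = 1.56 (a 5-second window = 5 seconds).
P(N = 2) = e^(−1.56) · 1.56^2/2! ≈ 0.2557.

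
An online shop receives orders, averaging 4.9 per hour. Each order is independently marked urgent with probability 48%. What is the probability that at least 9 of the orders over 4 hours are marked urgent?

0.5968

Thinning: the orders that are marked urgent themselves form a Poisson process with rate 0.48 × 4.9 = 2.352 per hour.
Over the interval, μ = 2.352 × 4 = 9.408 (4 hours).
P(N ≥ 9) = 1 − P(N ≤ 8) ≈ 0.5968.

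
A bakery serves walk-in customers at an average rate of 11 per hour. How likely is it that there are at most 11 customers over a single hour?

0.5793

With mean μ = 11 per hour,
P(N ≤ 11) = Σ_{j=0}^{11} e^(−μ) μ^j/j! ≈ 0.5793.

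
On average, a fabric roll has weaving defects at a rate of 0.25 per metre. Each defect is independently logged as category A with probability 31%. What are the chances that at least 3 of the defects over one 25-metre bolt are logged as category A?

0.3064

Thinning: the defects that are logged as category A themselves form a Poisson process with rate 0.31 × 0.25 = 0.0775 per metre.
Over the interval, μ = 0.0775 × 25 = 1.9375 (a 25-metre bolt = 25 metres).
P(N ≥ 3) = 1 − P(N ≤ 2) ≈ 0.3064.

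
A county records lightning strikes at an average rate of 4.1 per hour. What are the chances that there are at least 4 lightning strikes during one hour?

0.5858

With mean μ = 4.1 per hour,
P(N ≥ 4) = 1 − P(N ≤ 3) = 1 − Σ_{j=0}^{3} e^(−μ) μ^j/j! ≈ 0.5858.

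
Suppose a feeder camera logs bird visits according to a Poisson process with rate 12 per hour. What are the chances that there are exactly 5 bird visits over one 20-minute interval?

Over the interval, μ = 12 × 1/3 = 4 (a 20-minute interval = 1/3 hours).
P(N = 5) = e^(−μ) μ^5/5! = e^(−4) · 4^5/120 ≈ 0.1563.

0.1563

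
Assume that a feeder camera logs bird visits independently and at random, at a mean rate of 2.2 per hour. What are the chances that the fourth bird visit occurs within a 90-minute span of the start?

Over the interval, μ = 2.2 × 1.5 = 3.3 (a 90-minute span = 1.5 hours).
The fourth arrival falls in the interval iff at least 4 events occur there: P(S_4 ≤ t) = P(N ≥ 4) = 1 − P(N ≤ 3) ≈ 0.4197.

0.4197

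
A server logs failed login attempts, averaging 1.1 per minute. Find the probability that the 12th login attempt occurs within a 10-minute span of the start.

0.4207

Over the interval, μ = 1.1 × 10 = 11 (a 10-minute span = 10 minutes).
The 12th arrival falls in the interval iff at least 12 events occur there: P(S_12 ≤ t) = P(N ≥ 12) = 1 − P(N ≤ 11) ≈ 0.4207.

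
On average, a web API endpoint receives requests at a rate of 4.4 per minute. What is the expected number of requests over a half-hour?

E[N] = λt = 4.4 × 30 = 132 (a half-hour = 30 minutes).

132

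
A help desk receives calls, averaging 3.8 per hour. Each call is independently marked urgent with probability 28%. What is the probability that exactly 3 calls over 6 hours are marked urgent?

Thinning: the calls that are marked urgent themselves form a Poisson process with rate 0.28 × 3.8 = 1.064 per hour.
Over the interval, μ = 1.064 × 6 = 6.384 (6 hours).
P(N = 3) = e^(−6.384) · 6.384^3/3! ≈ 0.0732.

0.0732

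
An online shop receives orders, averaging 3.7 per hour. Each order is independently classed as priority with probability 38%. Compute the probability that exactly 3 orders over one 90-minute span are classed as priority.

0.1897

Thinning: the orders that are classed as priority themselves form a Poisson process with rate 0.38 × 3.7 = 1.406 per hour.
Over the interval, μ = 1.406 × 1.5 = 2.109 (a 90-minute span = 1.5 hours).
P(N = 3) = e^(−2.109) · 2.109^3/3! ≈ 0.1897.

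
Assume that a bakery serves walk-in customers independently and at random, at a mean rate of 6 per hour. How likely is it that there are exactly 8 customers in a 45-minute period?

Over the interval, μ = 6 × 0.75 = 4.5 (a 45-minute period = 0.75 hours).
P(N = 8) = e^(−μ) μ^8/8! = e^(−4.5) · 4.5^8/40320 ≈ 0.0463.

0.0463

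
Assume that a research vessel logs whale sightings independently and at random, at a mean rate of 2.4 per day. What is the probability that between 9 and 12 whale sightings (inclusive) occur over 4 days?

0.4483

Over the interval, μ = 2.4 × 4 = 9.6 (4 days).
P(9 ≤ N ≤ 12) = Σ_{j=9}^{12} e^(−9.6) · 9.6^j/j! ≈ 0.4483.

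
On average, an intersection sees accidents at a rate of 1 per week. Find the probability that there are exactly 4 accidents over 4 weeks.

0.1954

Over the interval, μ = 1 × 4 = 4 (4 weeks).
P(N = 4) = e^(−μ) μ^4/4! = e^(−4) · 4^4/24 ≈ 0.1954.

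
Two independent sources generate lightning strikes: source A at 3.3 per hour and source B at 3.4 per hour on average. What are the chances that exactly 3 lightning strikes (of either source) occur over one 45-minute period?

Independent Poisson processes superpose: combined rate λ = 3.3 + 3.4 = 6.7 per hour.
Over the interval, μ = 6.7 × 0.75 = 5.025 (a 45-minute period = 0.75 hours).
P(N = 3) = e^(−5.025) · 5.025^3/3! ≈ 0.1390.

0.1390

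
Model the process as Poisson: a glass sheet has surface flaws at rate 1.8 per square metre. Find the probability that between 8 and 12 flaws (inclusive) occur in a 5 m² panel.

0.5519

Over the interval, μ = 1.8 × 5 = 9 (a 5 m² panel = 5 square metres).
P(8 ≤ N ≤ 12) = Σ_{j=8}^{12} e^(−9) · 9^j/j! ≈ 0.5519.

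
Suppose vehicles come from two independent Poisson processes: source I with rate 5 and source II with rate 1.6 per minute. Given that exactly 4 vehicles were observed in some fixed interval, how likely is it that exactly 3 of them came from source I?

0.4216

Given the total, each event is independently from source I with probability p = λ_I/(λ_I+λ_II) = 5/6.6 ≈ 0.7576.
So K ~ Binomial(4, 5/6.6): P(K = 3) = C(4,3) · (5/6.6)^3 · (1.6/6.6)^1 ≈ 0.4216.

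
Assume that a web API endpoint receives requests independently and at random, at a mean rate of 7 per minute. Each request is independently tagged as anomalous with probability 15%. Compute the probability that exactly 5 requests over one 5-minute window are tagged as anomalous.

Thinning: the requests that are tagged as anomalous themselves form a Poisson process with rate 0.15 × 7 = 1.05 per minute.
Over the interval, μ = 1.05 × 5 = 5.25 (a 5-minute window = 5 minutes).
P(N = 5) = e^(−5.25) · 5.25^5/5! ≈ 0.1744.

0.1744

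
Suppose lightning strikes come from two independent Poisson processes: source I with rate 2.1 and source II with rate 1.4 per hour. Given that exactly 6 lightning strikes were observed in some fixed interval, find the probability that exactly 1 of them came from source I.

0.0369

Given the total, each event is independently from source I with probability p = λ_I/(λ_I+λ_II) = 2.1/3.5 = 0.6000.
So K ~ Binomial(6, 2.1/3.5): P(K = 1) = C(6,1) · (2.1/3.5)^1 · (1.4/3.5)^5 ≈ 0.0369.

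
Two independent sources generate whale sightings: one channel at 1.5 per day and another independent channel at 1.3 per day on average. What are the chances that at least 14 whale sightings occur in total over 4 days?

Independent Poisson processes superpose: combined rate λ = 1.5 + 1.3 = 2.8 per day.
Over the interval, μ = 2.8 × 4 = 11.2 (4 days).
P(N ≥ 14) = 1 − P(N ≤ 13) ≈ 0.2376.

0.2376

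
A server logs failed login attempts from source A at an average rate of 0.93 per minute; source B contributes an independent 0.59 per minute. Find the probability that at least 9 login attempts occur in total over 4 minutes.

Independent Poisson processes superpose: combined rate λ = 0.93 + 0.59 = 1.52 per minute.
Over the interval, μ = 1.52 × 4 = 6.08 (4 minutes).
P(N ≥ 9) = 1 − P(N ≤ 8) ≈ 0.1611.

0.1611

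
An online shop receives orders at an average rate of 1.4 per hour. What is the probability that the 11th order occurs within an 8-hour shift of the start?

0.5638

Over the interval, μ = 1.4 × 8 = 11.2 (an 8-hour shift = 8 hours).
The 11th arrival falls in the interval iff at least 11 events occur there: P(S_11 ≤ t) = P(N ≥ 11) = 1 − P(N ≤ 10) ≈ 0.5638.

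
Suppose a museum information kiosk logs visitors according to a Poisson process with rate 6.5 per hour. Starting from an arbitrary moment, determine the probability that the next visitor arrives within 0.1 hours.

Inter-arrival times are exponential with rate λ = 6.5 per hour.
P(T ≤ 0.1) = 1 − e^(−λt) = 1 − e^(−6.5 × 0.1) = 1 − e^(−0.65) ≈ 0.4780.

0.4780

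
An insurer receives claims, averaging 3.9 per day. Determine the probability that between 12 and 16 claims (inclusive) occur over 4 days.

Over the interval, μ = 3.9 × 4 = 15.6 (4 days).
P(12 ≤ N ≤ 16) = Σ_{j=12}^{16} e^(−15.6) · 15.6^j/j! ≈ 0.4575.

0.4575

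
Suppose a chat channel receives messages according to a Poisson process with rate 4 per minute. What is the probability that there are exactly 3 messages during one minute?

With mean μ = 4 per minute,
P(N = 3) = e^(−μ) μ^3/3! = e^(−4) · 4^3/6 ≈ 0.1954.

0.1954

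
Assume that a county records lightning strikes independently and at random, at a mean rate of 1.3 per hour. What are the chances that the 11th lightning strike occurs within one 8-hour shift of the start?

Over the interval, μ = 1.3 × 8 = 10.4 (an 8-hour shift = 8 hours).
The 11th arrival falls in the interval iff at least 11 events occur there: P(S_11 ≤ t) = P(N ≥ 11) = 1 − P(N ≤ 10) ≈ 0.4669.

0.4669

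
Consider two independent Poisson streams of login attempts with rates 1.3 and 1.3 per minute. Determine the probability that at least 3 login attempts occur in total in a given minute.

Independent Poisson processes superpose: combined rate λ = 1.3 + 1.3 = 2.6 per minute.
So μ = 2.6.
P(N ≥ 3) = 1 − P(N ≤ 2) ≈ 0.4816.

0.4816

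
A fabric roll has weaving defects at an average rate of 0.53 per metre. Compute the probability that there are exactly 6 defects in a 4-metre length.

Over the interval, μ = 0.53 × 4 = 2.12 (a 4-metre length = 4 metres).
P(N = 6) = e^(−μ) μ^6/6! = e^(−2.12) · 2.12^6/720 ≈ 0.0151.

0.0151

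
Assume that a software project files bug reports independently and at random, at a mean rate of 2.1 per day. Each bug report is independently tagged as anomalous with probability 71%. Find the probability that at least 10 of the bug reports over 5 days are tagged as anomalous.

Thinning: the bug reports that are tagged as anomalous themselves form a Poisson process with rate 0.71 × 2.1 = 1.491 per day.
Over the interval, μ = 1.491 × 5 = 7.455 (5 days).
P(N ≥ 10) = 1 − P(N ≤ 9) ≈ 0.2185.

0.2185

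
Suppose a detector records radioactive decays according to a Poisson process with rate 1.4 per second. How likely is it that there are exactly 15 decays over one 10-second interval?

0.0989

Over the interval, μ = 1.4 × 10 = 14 (a 10-second interval = 10 seconds).
P(N = 15) = e^(−μ) μ^15/15! = e^(−14) · 14^15/1307674368000 ≈ 0.0989.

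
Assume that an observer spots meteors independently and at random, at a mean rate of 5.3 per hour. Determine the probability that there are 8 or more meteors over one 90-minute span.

Over the interval, μ = 5.3 × 1.5 = 7.95 (a 90-minute span = 1.5 hours).
P(N ≥ 8) = 1 − P(N ≤ 7) = 1 − Σ_{j=0}^{7} e^(−μ) μ^j/j! ≈ 0.5400.

0.5400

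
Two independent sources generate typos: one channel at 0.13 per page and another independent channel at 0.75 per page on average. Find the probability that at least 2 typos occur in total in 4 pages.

Independent Poisson processes superpose: combined rate λ = 0.13 + 0.75 = 0.88 per page.
Over the interval, μ = 0.88 × 4 = 3.52 (4 pages).
P(N ≥ 2) = 1 − P(N ≤ 1) ≈ 0.8662.

0.8662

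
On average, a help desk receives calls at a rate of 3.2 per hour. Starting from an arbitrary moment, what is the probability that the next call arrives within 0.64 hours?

0.8710

Inter-arrival times are exponential with rate λ = 3.2 per hour.
P(T ≤ 0.64) = 1 − e^(−λt) = 1 − e^(−3.2 × 0.64) = 1 − e^(−2.048) ≈ 0.8710.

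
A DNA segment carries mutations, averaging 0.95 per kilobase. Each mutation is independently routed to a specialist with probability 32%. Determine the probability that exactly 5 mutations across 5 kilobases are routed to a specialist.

Thinning: the mutations that are routed to a specialist themselves form a Poisson process with rate 0.32 × 0.95 = 0.304 per kilobase.
Over the interval, μ = 0.304 × 5 = 1.52 (5 kilobases).
P(N = 5) = e^(−1.52) · 1.52^5/5! ≈ 0.0148.

0.0148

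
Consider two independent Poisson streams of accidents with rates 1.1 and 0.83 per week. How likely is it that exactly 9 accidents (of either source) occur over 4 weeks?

Independent Poisson processes superpose: combined rate λ = 1.1 + 0.83 = 1.93 per week.
Over the interval, μ = 1.93 × 4 = 7.72 (4 weeks).
P(N = 9) = e^(−7.72) · 7.72^9/9! ≈ 0.1191.

0.1191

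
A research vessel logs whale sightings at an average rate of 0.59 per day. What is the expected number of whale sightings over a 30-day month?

17.7

E[N] = λt = 0.59 × 30 = 17.7 (a 30-day month = 30 days).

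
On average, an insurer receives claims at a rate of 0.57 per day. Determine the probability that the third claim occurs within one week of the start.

0.7604

Over the interval, μ = 0.57 × 7 = 3.99 (a week = 7 days).
The third arrival falls in the interval iff at least 3 events occur there: P(S_3 ≤ t) = P(N ≥ 3) = 1 − P(N ≤ 2) ≈ 0.7604.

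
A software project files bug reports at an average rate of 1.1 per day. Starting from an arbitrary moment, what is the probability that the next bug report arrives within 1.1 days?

Inter-arrival times are exponential with rate λ = 1.1 per day.
P(T ≤ 1.1) = 1 − e^(−λt) = 1 − e^(−1.1 × 1.1) = 1 − e^(−1.21) ≈ 0.7018.

0.7018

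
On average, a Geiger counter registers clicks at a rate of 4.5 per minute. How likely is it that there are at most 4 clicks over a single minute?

0.5321

With mean μ = 4.5 per minute,
P(N ≤ 4) = Σ_{j=0}^{4} e^(−μ) μ^j/j! ≈ 0.5321.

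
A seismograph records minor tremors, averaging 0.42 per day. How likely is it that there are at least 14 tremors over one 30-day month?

Over the interval, μ = 0.42 × 30 = 12.6 (a 30-day month = 30 days).
P(N ≥ 14) = 1 − P(N ≤ 13) = 1 − Σ_{j=0}^{13} e^(−μ) μ^j/j! ≈ 0.3831.

0.3831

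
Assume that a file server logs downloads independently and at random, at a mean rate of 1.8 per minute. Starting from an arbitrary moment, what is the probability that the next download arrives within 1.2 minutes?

Inter-arrival times are exponential with rate λ = 1.8 per minute.
P(T ≤ 1.2) = 1 − e^(−λt) = 1 − e^(−1.8 × 1.2) = 1 − e^(−2.16) ≈ 0.8847.

0.8847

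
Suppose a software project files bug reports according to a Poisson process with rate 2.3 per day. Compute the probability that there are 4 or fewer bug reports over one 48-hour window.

Over the interval, μ = 2.3 × 2 = 4.6 (a 48-hour window = 2 days).
P(N ≤ 4) = Σ_{j=0}^{4} e^(−μ) μ^j/j! ≈ 0.5132.

0.5132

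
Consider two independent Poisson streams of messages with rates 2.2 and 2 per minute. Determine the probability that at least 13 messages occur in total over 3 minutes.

Independent Poisson processes superpose: combined rate λ = 2.2 + 2 = 4.2 per minute.
Over the interval, μ = 4.2 × 3 = 12.6 (3 minutes).
P(N ≥ 13) = 1 − P(N ≤ 12) ≈ 0.4923.

0.4923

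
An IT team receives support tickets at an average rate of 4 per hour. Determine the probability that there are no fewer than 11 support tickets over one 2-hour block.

Over the interval, μ = 4 × 2 = 8 (a 2-hour block = 2 hours).
P(N ≥ 11) = 1 − P(N ≤ 10) = 1 − Σ_{j=0}^{10} e^(−μ) μ^j/j! ≈ 0.1841.

0.1841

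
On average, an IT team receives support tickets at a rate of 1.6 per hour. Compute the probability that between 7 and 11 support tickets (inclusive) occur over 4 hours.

0.4270

Over the interval, μ = 1.6 × 4 = 6.4 (4 hours).
P(7 ≤ N ≤ 11) = Σ_{j=7}^{11} e^(−6.4) · 6.4^j/j! ≈ 0.4270.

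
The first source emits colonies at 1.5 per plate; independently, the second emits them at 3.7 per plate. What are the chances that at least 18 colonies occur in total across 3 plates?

Independent Poisson processes superpose: combined rate λ = 1.5 + 3.7 = 5.2 per plate.
Over the interval, μ = 5.2 × 3 = 15.6 (3 plates).
P(N ≥ 18) = 1 − P(N ≤ 17) ≈ 0.3038.

0.3038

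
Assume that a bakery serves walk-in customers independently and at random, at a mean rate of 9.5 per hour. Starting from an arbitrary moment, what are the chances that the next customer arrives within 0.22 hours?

0.8763

Inter-arrival times are exponential with rate λ = 9.5 per hour.
P(T ≤ 0.22) = 1 − e^(−λt) = 1 − e^(−9.5 × 0.22) = 1 − e^(−2.09) ≈ 0.8763.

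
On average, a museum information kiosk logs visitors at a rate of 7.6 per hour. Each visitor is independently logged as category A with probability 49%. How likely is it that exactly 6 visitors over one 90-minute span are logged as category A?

Thinning: the visitors that are logged as category A themselves form a Poisson process with rate 0.49 × 7.6 = 3.724 per hour.
Over the interval, μ = 3.724 × 1.5 = 5.586 (a 90-minute span = 1.5 hours).
P(N = 6) = e^(−5.586) · 5.586^6/6! ≈ 0.1582.

0.1582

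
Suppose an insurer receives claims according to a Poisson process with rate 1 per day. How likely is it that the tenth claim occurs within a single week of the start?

Over the interval, μ = 1 × 7 = 7 (a week = 7 days).
The tenth arrival falls in the interval iff at least 10 events occur there: P(S_10 ≤ t) = P(N ≥ 10) = 1 − P(N ≤ 9) ≈ 0.1695.

0.1695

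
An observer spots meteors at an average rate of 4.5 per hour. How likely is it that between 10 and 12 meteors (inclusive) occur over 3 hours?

0.2741

Over the interval, μ = 4.5 × 3 = 13.5 (3 hours).
P(10 ≤ N ≤ 12) = Σ_{j=10}^{12} e^(−13.5) · 13.5^j/j! ≈ 0.2741.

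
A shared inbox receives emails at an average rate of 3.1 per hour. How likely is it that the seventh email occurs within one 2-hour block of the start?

Over the interval, μ = 3.1 × 2 = 6.2 (a 2-hour block = 2 hours).
The seventh arrival falls in the interval iff at least 7 events occur there: P(S_7 ≤ t) = P(N ≥ 7) = 1 − P(N ≤ 6) ≈ 0.4258.

0.4258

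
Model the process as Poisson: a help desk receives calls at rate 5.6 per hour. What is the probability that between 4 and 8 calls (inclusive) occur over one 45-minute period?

Over the interval, μ = 5.6 × 0.75 = 4.2 (a 45-minute period = 0.75 hours).
P(4 ≤ N ≤ 8) = Σ_{j=4}^{8} e^(−4.2) · 4.2^j/j! ≈ 0.5767.

0.5767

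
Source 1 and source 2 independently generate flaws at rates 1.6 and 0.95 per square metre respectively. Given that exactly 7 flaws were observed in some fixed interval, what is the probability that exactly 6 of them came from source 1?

Given the total, each event is independently from source 1 with probability p = λ_1/(λ_1+λ_2) = 1.6/2.55 ≈ 0.6275.
So K ~ Binomial(7, 1.6/2.55): P(K = 6) = C(7,6) · (1.6/2.55)^6 · (0.95/2.55)^1 ≈ 0.1591.

0.1591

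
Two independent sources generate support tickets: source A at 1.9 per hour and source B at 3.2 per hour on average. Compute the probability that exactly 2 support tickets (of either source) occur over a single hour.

0.0793

Independent Poisson processes superpose: combined rate λ = 1.9 + 3.2 = 5.1 per hour.
So μ = 5.1.
P(N = 2) = e^(−5.1) · 5.1^2/2! ≈ 0.0793.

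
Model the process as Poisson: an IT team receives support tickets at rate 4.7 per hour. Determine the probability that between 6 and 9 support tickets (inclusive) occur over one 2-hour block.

Over the interval, μ = 4.7 × 2 = 9.4 (a 2-hour block = 2 hours).
P(6 ≤ N ≤ 9) = Σ_{j=6}^{9} e^(−9.4) · 9.4^j/j! ≈ 0.4414.

0.4414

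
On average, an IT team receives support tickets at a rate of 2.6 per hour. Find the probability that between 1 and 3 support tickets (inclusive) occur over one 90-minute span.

Over the interval, μ = 2.6 × 1.5 = 3.9 (a 90-minute span = 1.5 hours).
P(1 ≤ N ≤ 3) = Σ_{j=1}^{3} e^(−3.9) · 3.9^j/j! ≈ 0.4330.

0.4330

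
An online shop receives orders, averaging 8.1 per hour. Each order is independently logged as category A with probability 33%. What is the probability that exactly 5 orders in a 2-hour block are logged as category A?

Thinning: the orders that are logged as category A themselves form a Poisson process with rate 0.33 × 8.1 = 2.673 per hour.
Over the interval, μ = 2.673 × 2 = 5.346 (a 2-hour block = 2 hours).
P(N = 5) = e^(−5.346) · 5.346^5/5! ≈ 0.1735.

0.1735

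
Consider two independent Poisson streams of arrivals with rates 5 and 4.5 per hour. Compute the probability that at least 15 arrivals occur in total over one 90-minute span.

0.4560

Independent Poisson processes superpose: combined rate λ = 5 + 4.5 = 9.5 per hour.
Over the interval, μ = 9.5 × 1.5 = 14.25 (a 90-minute span = 1.5 hours).
P(N ≥ 15) = 1 − P(N ≤ 14) ≈ 0.4560.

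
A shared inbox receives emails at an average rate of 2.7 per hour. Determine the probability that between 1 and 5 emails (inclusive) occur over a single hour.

0.8761

With mean μ = 2.7 per hour,
P(1 ≤ N ≤ 5) = Σ_{j=1}^{5} e^(−2.7) · 2.7^j/j! ≈ 0.8761.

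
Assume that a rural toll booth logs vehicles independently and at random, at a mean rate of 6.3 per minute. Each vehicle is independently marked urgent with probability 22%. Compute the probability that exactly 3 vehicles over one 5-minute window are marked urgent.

0.0542

Thinning: the vehicles that are marked urgent themselves form a Poisson process with rate 0.22 × 6.3 = 1.386 per minute.
Over the interval, μ = 1.386 × 5 = 6.93 (a 5-minute window = 5 minutes).
P(N = 3) = e^(−6.93) · 6.93^3/3! ≈ 0.0542.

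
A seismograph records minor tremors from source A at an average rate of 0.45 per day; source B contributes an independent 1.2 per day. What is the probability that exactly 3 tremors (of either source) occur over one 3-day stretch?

Independent Poisson processes superpose: combined rate λ = 0.45 + 1.2 = 1.65 per day.
Over the interval, μ = 1.65 × 3 = 4.95 (a 3-day stretch = 3 days).
P(N = 3) = e^(−4.95) · 4.95^3/3! ≈ 0.1432.

0.1432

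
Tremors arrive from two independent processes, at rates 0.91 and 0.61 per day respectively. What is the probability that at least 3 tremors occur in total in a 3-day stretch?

Independent Poisson processes superpose: combined rate λ = 0.91 + 0.61 = 1.52 per day.
Over the interval, μ = 1.52 × 3 = 4.56 (a 3-day stretch = 3 days).
P(N ≥ 3) = 1 − P(N ≤ 2) ≈ 0.8331.

0.8331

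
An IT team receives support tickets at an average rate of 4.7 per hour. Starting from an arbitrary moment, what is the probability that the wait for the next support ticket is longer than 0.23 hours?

0.3393

The wait for the next event is exponential with rate λ = 4.7 per hour.
P(T > 0.23) = e^(−λt) = e^(−4.7 × 0.23) = e^(−1.081) ≈ 0.3393.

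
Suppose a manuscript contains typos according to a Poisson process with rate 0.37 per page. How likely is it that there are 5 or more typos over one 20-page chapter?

Over the interval, μ = 0.37 × 20 = 7.4 (a 20-page chapter = 20 pages).
P(N ≥ 5) = 1 − P(N ≤ 4) = 1 − Σ_{j=0}^{4} e^(−μ) μ^j/j! ≈ 0.8605.

0.8605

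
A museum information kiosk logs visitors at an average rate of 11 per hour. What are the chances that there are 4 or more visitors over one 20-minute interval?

Over the interval, μ = 11 × 1/3 ≈ 3.66667 (a 20-minute interval = 1/3 hours).
P(N ≥ 4) = 1 − P(N ≤ 3) = 1 − Σ_{j=0}^{3} e^(−μ) μ^j/j! ≈ 0.4989.

0.4989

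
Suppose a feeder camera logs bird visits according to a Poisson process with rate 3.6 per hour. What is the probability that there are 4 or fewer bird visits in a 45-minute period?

0.8629

Over the interval, μ = 3.6 × 0.75 = 2.7 (a 45-minute period = 0.75 hours).
P(N ≤ 4) = Σ_{j=0}^{4} e^(−μ) μ^j/j! ≈ 0.8629.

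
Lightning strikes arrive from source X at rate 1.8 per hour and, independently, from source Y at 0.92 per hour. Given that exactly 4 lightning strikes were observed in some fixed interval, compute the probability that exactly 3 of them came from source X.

Given the total, each event is independently from source X with probability p = λ_X/(λ_X+λ_Y) = 1.8/2.72 ≈ 0.6618.
So K ~ Binomial(4, 1.8/2.72): P(K = 3) = C(4,3) · (1.8/2.72)^3 · (0.92/2.72)^1 ≈ 0.3921.

0.3921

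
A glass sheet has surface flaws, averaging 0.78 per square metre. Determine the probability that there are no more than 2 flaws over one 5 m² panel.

Over the interval, μ = 0.78 × 5 = 3.9 (a 5 m² panel = 5 square metres).
P(N ≤ 2) = Σ_{j=0}^{2} e^(−μ) μ^j/j! ≈ 0.2531.

0.2531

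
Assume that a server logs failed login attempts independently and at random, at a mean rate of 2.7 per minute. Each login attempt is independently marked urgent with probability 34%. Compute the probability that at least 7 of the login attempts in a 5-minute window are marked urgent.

0.1807

Thinning: the login attempts that are marked urgent themselves form a Poisson process with rate 0.34 × 2.7 = 0.918 per minute.
Over the interval, μ = 0.918 × 5 = 4.59 (a 5-minute window = 5 minutes).
P(N ≥ 7) = 1 − P(N ≤ 6) ≈ 0.1807.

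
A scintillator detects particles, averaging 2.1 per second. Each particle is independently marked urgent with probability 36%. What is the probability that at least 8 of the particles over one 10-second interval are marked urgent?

0.4841

Thinning: the particles that are marked urgent themselves form a Poisson process with rate 0.36 × 2.1 = 0.756 per second.
Over the interval, μ = 0.756 × 10 = 7.56 (a 10-second interval = 10 seconds).
P(N ≥ 8) = 1 − P(N ≤ 7) ≈ 0.4841.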